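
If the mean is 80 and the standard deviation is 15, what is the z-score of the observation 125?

3

Step 1: Recall the z-score formula: z = (x - mu) / sigma
Step 2: Substitute values: z = (125 - 80) / 15
Step 3: z = 45 / 15 = 3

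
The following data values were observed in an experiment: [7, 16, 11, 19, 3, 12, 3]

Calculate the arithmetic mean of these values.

10.1429

Step 1: Sum all values: 7 + 16 + 11 + 19 + 3 + 12 + 3 = 71
Step 2: Count the number of values: n = 7
Step 3: Mean = sum / n = 71 / 7 = 10.1429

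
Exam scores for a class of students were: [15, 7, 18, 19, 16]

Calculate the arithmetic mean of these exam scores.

15

Step 1: Sum all values: 15 + 7 + 18 + 19 + 16 = 75
Step 2: Count the number of values: n = 5
Step 3: Mean = sum / n = 75 / 5 = 15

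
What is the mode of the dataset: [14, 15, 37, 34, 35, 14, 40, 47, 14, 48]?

14

Step 1: Count the frequency of each value:
  14: appears 3 time(s)
  15: appears 1 time(s)
  34: appears 1 time(s)
  35: appears 1 time(s)
  37: appears 1 time(s)
  40: appears 1 time(s)
  47: appears 1 time(s)
  48: appears 1 time(s)
Step 2: The value 14 appears most frequently (3 times).
Step 3: Mode = 14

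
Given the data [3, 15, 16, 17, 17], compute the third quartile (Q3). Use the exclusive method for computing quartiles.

17

Step 1: Sort the data: [3, 15, 16, 17, 17]
Step 2: n = 5
Step 3: Using the exclusive quartile method:
  Q1 = 9
  Q2 (median) = 16
  Q3 = 17
  IQR = Q3 - Q1 = 17 - 9 = 8
Step 4: Q3 = 17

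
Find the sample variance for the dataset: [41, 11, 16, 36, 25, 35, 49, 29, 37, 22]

137.6556

Step 1: Compute the mean: (41 + 11 + 16 + 36 + 25 + 35 + 49 + 29 + 37 + 22) / 10 = 30.1
Step 2: Compute squared deviations from the mean:
  (41 - 30.1)^2 = 118.81
  (11 - 30.1)^2 = 364.81
  (16 - 30.1)^2 = 198.81
  (36 - 30.1)^2 = 34.81
  (25 - 30.1)^2 = 26.01
  (35 - 30.1)^2 = 24.01
  (49 - 30.1)^2 = 357.21
  (29 - 30.1)^2 = 1.21
  (37 - 30.1)^2 = 47.61
  (22 - 30.1)^2 = 65.61
Step 3: Sum of squared deviations = 1238.9
Step 4: Sample variance = 1238.9 / 9 = 137.6556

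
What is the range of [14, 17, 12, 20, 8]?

12

Step 1: Identify the maximum value: max = 20
Step 2: Identify the minimum value: min = 8
Step 3: Range = max - min = 20 - 8 = 12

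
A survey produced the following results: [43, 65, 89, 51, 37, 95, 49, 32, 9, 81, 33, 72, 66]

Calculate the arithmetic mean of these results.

55.5385

Step 1: Sum all values: 43 + 65 + 89 + 51 + 37 + 95 + 49 + 32 + 9 + 81 + 33 + 72 + 66 = 722
Step 2: Count the number of values: n = 13
Step 3: Mean = sum / n = 722 / 13 = 55.5385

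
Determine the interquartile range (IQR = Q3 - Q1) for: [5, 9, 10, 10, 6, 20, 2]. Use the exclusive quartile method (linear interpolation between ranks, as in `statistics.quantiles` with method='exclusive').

5

Step 1: Sort the data: [2, 5, 6, 9, 10, 10, 20]
Step 2: n = 7
Step 3: Using the exclusive quartile method:
  Q1 = 5
  Q2 (median) = 9
  Q3 = 10
  IQR = Q3 - Q1 = 10 - 5 = 5
Step 4: IQR = 5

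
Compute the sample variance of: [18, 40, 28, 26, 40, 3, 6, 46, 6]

267.5

Step 1: Compute the mean: (18 + 40 + 28 + 26 + 40 + 3 + 6 + 46 + 6) / 9 = 23.6667
Step 2: Compute squared deviations from the mean:
  (18 - 23.6667)^2 = 32.1111
  (40 - 23.6667)^2 = 266.7778
  (28 - 23.6667)^2 = 18.7778
  (26 - 23.6667)^2 = 5.4444
  (40 - 23.6667)^2 = 266.7778
  (3 - 23.6667)^2 = 427.1111
  (6 - 23.6667)^2 = 312.1111
  (46 - 23.6667)^2 = 498.7778
  (6 - 23.6667)^2 = 312.1111
Step 3: Sum of squared deviations = 2140
Step 4: Sample variance = 2140 / 8 = 267.5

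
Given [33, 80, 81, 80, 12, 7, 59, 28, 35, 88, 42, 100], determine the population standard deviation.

30.2383

Step 1: Compute the mean: 53.75
Step 2: Sum of squared deviations from the mean: 10972.25
Step 3: Population variance = 10972.25 / 12 = 914.3542
Step 4: Standard deviation = sqrt(914.3542) = 30.2383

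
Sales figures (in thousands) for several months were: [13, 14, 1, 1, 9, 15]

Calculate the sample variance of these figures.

40.9667

Step 1: Compute the mean: (13 + 14 + 1 + 1 + 9 + 15) / 6 = 8.8333
Step 2: Compute squared deviations from the mean:
  (13 - 8.8333)^2 = 17.3611
  (14 - 8.8333)^2 = 26.6944
  (1 - 8.8333)^2 = 61.3611
  (1 - 8.8333)^2 = 61.3611
  (9 - 8.8333)^2 = 0.0278
  (15 - 8.8333)^2 = 38.0278
Step 3: Sum of squared deviations = 204.8333
Step 4: Sample variance = 204.8333 / 5 = 40.9667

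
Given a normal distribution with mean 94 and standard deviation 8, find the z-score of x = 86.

-1

Step 1: Recall the z-score formula: z = (x - mu) / sigma
Step 2: Substitute values: z = (86 - 94) / 8
Step 3: z = -8 / 8 = -1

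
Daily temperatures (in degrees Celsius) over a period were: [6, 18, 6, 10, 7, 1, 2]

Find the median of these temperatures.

6

Step 1: Sort the data in ascending order: [1, 2, 6, 6, 7, 10, 18]
Step 2: The number of values is n = 7.
Step 3: Since n is odd, the median is the middle value at position 4: 6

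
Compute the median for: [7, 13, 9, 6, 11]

9

Step 1: Sort the data in ascending order: [6, 7, 9, 11, 13]
Step 2: The number of values is n = 5.
Step 3: Since n is odd, the median is the middle value at position 3: 9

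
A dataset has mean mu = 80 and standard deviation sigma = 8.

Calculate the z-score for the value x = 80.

0

Step 1: Recall the z-score formula: z = (x - mu) / sigma
Step 2: Substitute values: z = (80 - 80) / 8
Step 3: z = 0 / 8 = 0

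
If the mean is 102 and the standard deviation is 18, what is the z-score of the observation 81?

-1.1667

Step 1: Recall the z-score formula: z = (x - mu) / sigma
Step 2: Substitute values: z = (81 - 102) / 18
Step 3: z = -21 / 18 = -1.1667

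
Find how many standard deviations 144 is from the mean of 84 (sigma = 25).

2.4

Step 1: Recall the z-score formula: z = (x - mu) / sigma
Step 2: Substitute values: z = (144 - 84) / 25
Step 3: z = 60 / 25 = 2.4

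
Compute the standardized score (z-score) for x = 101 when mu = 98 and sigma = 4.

0.75

Step 1: Recall the z-score formula: z = (x - mu) / sigma
Step 2: Substitute values: z = (101 - 98) / 4
Step 3: z = 3 / 4 = 0.75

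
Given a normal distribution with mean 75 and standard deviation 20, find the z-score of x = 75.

0

Step 1: Recall the z-score formula: z = (x - mu) / sigma
Step 2: Substitute values: z = (75 - 75) / 20
Step 3: z = 0 / 20 = 0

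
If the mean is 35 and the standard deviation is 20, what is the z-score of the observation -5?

-2

Step 1: Recall the z-score formula: z = (x - mu) / sigma
Step 2: Substitute values: z = (-5 - 35) / 20
Step 3: z = -40 / 20 = -2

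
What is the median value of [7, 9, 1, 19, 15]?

9

Step 1: Sort the data in ascending order: [1, 7, 9, 15, 19]
Step 2: The number of values is n = 5.
Step 3: Since n is odd, the median is the middle value at position 3: 9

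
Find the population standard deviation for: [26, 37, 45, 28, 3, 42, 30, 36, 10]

13.2674

Step 1: Compute the mean: 28.5556
Step 2: Sum of squared deviations from the mean: 1584.2222
Step 3: Population variance = 1584.2222 / 9 = 176.0247
Step 4: Standard deviation = sqrt(176.0247) = 13.2674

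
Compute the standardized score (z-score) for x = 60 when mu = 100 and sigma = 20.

-2

Step 1: Recall the z-score formula: z = (x - mu) / sigma
Step 2: Substitute values: z = (60 - 100) / 20
Step 3: z = -40 / 20 = -2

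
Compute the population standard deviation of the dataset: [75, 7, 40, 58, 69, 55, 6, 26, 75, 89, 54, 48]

25.3339

Step 1: Compute the mean: 50.1667
Step 2: Sum of squared deviations from the mean: 7701.6667
Step 3: Population variance = 7701.6667 / 12 = 641.8056
Step 4: Standard deviation = sqrt(641.8056) = 25.3339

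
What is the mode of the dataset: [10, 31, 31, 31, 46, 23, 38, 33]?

31

Step 1: Count the frequency of each value:
  10: appears 1 time(s)
  23: appears 1 time(s)
  31: appears 3 time(s)
  33: appears 1 time(s)
  38: appears 1 time(s)
  46: appears 1 time(s)
Step 2: The value 31 appears most frequently (3 times).
Step 3: Mode = 31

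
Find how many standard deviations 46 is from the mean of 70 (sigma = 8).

-3

Step 1: Recall the z-score formula: z = (x - mu) / sigma
Step 2: Substitute values: z = (46 - 70) / 8
Step 3: z = -24 / 8 = -3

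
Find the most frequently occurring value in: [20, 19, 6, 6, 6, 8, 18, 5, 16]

6

Step 1: Count the frequency of each value:
  5: appears 1 time(s)
  6: appears 3 time(s)
  8: appears 1 time(s)
  16: appears 1 time(s)
  18: appears 1 time(s)
  19: appears 1 time(s)
  20: appears 1 time(s)
Step 2: The value 6 appears most frequently (3 times).
Step 3: Mode = 6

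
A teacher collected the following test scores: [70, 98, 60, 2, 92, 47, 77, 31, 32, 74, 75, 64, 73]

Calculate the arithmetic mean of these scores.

61.1538

Step 1: Sum all values: 70 + 98 + 60 + 2 + 92 + 47 + 77 + 31 + 32 + 74 + 75 + 64 + 73 = 795
Step 2: Count the number of values: n = 13
Step 3: Mean = sum / n = 795 / 13 = 61.1538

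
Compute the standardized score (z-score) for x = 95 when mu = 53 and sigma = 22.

1.9091

Step 1: Recall the z-score formula: z = (x - mu) / sigma
Step 2: Substitute values: z = (95 - 53) / 22
Step 3: z = 42 / 22 = 1.9091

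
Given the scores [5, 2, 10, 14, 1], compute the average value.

6.4

Step 1: Sum all values: 5 + 2 + 10 + 14 + 1 = 32
Step 2: Count the number of values: n = 5
Step 3: Mean = sum / n = 32 / 5 = 6.4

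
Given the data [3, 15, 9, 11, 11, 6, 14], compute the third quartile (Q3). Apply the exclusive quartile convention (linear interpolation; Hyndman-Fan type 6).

14

Step 1: Sort the data: [3, 6, 9, 11, 11, 14, 15]
Step 2: n = 7
Step 3: Using the exclusive quartile method:
  Q1 = 6
  Q2 (median) = 11
  Q3 = 14
  IQR = Q3 - Q1 = 14 - 6 = 8
Step 4: Q3 = 14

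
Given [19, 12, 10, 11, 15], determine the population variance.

10.64

Step 1: Compute the mean: (19 + 12 + 10 + 11 + 15) / 5 = 13.4
Step 2: Compute squared deviations from the mean:
  (19 - 13.4)^2 = 31.36
  (12 - 13.4)^2 = 1.96
  (10 - 13.4)^2 = 11.56
  (11 - 13.4)^2 = 5.76
  (15 - 13.4)^2 = 2.56
Step 3: Sum of squared deviations = 53.2
Step 4: Population variance = 53.2 / 5 = 10.64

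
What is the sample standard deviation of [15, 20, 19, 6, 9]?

6.14

Step 1: Compute the mean: 13.8
Step 2: Sum of squared deviations from the mean: 150.8
Step 3: Sample variance = 150.8 / 4 = 37.7
Step 4: Standard deviation = sqrt(37.7) = 6.14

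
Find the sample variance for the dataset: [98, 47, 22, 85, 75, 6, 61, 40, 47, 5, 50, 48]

829.1515

Step 1: Compute the mean: (98 + 47 + 22 + 85 + 75 + 6 + 61 + 40 + 47 + 5 + 50 + 48) / 12 = 48.6667
Step 2: Compute squared deviations from the mean:
  (98 - 48.6667)^2 = 2433.7778
  (47 - 48.6667)^2 = 2.7778
  (22 - 48.6667)^2 = 711.1111
  (85 - 48.6667)^2 = 1320.1111
  (75 - 48.6667)^2 = 693.4444
  (6 - 48.6667)^2 = 1820.4444
  (61 - 48.6667)^2 = 152.1111
  (40 - 48.6667)^2 = 75.1111
  (47 - 48.6667)^2 = 2.7778
  (5 - 48.6667)^2 = 1906.7778
  (50 - 48.6667)^2 = 1.7778
  (48 - 48.6667)^2 = 0.4444
Step 3: Sum of squared deviations = 9120.6667
Step 4: Sample variance = 9120.6667 / 11 = 829.1515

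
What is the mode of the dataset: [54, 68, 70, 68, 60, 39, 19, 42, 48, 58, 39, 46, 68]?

68

Step 1: Count the frequency of each value:
  19: appears 1 time(s)
  39: appears 2 time(s)
  42: appears 1 time(s)
  46: appears 1 time(s)
  48: appears 1 time(s)
  54: appears 1 time(s)
  58: appears 1 time(s)
  60: appears 1 time(s)
  68: appears 3 time(s)
  70: appears 1 time(s)
Step 2: The value 68 appears most frequently (3 times).
Step 3: Mode = 68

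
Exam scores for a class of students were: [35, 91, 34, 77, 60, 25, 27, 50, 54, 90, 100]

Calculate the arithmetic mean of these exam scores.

58.4545

Step 1: Sum all values: 35 + 91 + 34 + 77 + 60 + 25 + 27 + 50 + 54 + 90 + 100 = 643
Step 2: Count the number of values: n = 11
Step 3: Mean = sum / n = 643 / 11 = 58.4545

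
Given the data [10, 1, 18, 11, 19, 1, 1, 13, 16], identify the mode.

1

Step 1: Count the frequency of each value:
  1: appears 3 time(s)
  10: appears 1 time(s)
  11: appears 1 time(s)
  13: appears 1 time(s)
  16: appears 1 time(s)
  18: appears 1 time(s)
  19: appears 1 time(s)
Step 2: The value 1 appears most frequently (3 times).
Step 3: Mode = 1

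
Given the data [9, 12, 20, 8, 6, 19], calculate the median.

10.5

Step 1: Sort the data in ascending order: [6, 8, 9, 12, 19, 20]
Step 2: The number of values is n = 6.
Step 3: Since n is even, the median is the average of positions 3 and 4:
  Median = (9 + 12) / 2 = 10.5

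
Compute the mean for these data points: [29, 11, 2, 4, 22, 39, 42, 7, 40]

21.7778

Step 1: Sum all values: 29 + 11 + 2 + 4 + 22 + 39 + 42 + 7 + 40 = 196
Step 2: Count the number of values: n = 9
Step 3: Mean = sum / n = 196 / 9 = 21.7778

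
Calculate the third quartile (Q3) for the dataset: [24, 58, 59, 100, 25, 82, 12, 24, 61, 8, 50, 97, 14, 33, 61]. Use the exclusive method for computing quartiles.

61

Step 1: Sort the data: [8, 12, 14, 24, 24, 25, 33, 50, 58, 59, 61, 61, 82, 97, 100]
Step 2: n = 15
Step 3: Using the exclusive quartile method:
  Q1 = 24
  Q2 (median) = 50
  Q3 = 61
  IQR = Q3 - Q1 = 61 - 24 = 37
Step 4: Q3 = 61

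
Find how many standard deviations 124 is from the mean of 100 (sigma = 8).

3

Step 1: Recall the z-score formula: z = (x - mu) / sigma
Step 2: Substitute values: z = (124 - 100) / 8
Step 3: z = 24 / 8 = 3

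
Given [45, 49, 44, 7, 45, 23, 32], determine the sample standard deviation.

15.3514

Step 1: Compute the mean: 35
Step 2: Sum of squared deviations from the mean: 1414
Step 3: Sample variance = 1414 / 6 = 235.6667
Step 4: Standard deviation = sqrt(235.6667) = 15.3514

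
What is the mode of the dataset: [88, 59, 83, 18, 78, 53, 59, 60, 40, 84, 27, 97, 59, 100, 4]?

59

Step 1: Count the frequency of each value:
  4: appears 1 time(s)
  18: appears 1 time(s)
  27: appears 1 time(s)
  40: appears 1 time(s)
  53: appears 1 time(s)
  59: appears 3 time(s)
  60: appears 1 time(s)
  78: appears 1 time(s)
  83: appears 1 time(s)
  84: appears 1 time(s)
  88: appears 1 time(s)
  97: appears 1 time(s)
  100: appears 1 time(s)
Step 2: The value 59 appears most frequently (3 times).
Step 3: Mode = 59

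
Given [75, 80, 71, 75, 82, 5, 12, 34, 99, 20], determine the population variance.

1036.01

Step 1: Compute the mean: (75 + 80 + 71 + 75 + 82 + 5 + 12 + 34 + 99 + 20) / 10 = 55.3
Step 2: Compute squared deviations from the mean:
  (75 - 55.3)^2 = 388.09
  (80 - 55.3)^2 = 610.09
  (71 - 55.3)^2 = 246.49
  (75 - 55.3)^2 = 388.09
  (82 - 55.3)^2 = 712.89
  (5 - 55.3)^2 = 2530.09
  (12 - 55.3)^2 = 1874.89
  (34 - 55.3)^2 = 453.69
  (99 - 55.3)^2 = 1909.69
  (20 - 55.3)^2 = 1246.09
Step 3: Sum of squared deviations = 10360.1
Step 4: Population variance = 10360.1 / 10 = 1036.01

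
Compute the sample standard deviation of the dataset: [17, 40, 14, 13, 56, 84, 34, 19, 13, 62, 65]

25.2842

Step 1: Compute the mean: 37.9091
Step 2: Sum of squared deviations from the mean: 6392.9091
Step 3: Sample variance = 6392.9091 / 10 = 639.2909
Step 4: Standard deviation = sqrt(639.2909) = 25.2842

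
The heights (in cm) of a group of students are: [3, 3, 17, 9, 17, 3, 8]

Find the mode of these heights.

3

Step 1: Count the frequency of each value:
  3: appears 3 time(s)
  8: appears 1 time(s)
  9: appears 1 time(s)
  17: appears 2 time(s)
Step 2: The value 3 appears most frequently (3 times).
Step 3: Mode = 3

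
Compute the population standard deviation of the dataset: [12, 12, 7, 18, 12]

3.4871

Step 1: Compute the mean: 12.2
Step 2: Sum of squared deviations from the mean: 60.8
Step 3: Population variance = 60.8 / 5 = 12.16
Step 4: Standard deviation = sqrt(12.16) = 3.4871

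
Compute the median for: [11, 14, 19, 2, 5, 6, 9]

9

Step 1: Sort the data in ascending order: [2, 5, 6, 9, 11, 14, 19]
Step 2: The number of values is n = 7.
Step 3: Since n is odd, the median is the middle value at position 4: 9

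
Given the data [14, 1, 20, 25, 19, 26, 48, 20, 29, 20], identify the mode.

20

Step 1: Count the frequency of each value:
  1: appears 1 time(s)
  14: appears 1 time(s)
  19: appears 1 time(s)
  20: appears 3 time(s)
  25: appears 1 time(s)
  26: appears 1 time(s)
  29: appears 1 time(s)
  48: appears 1 time(s)
Step 2: The value 20 appears most frequently (3 times).
Step 3: Mode = 20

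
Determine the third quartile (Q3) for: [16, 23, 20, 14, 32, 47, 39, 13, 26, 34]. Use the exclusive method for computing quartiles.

35.25

Step 1: Sort the data: [13, 14, 16, 20, 23, 26, 32, 34, 39, 47]
Step 2: n = 10
Step 3: Using the exclusive quartile method:
  Q1 = 15.5
  Q2 (median) = 24.5
  Q3 = 35.25
  IQR = Q3 - Q1 = 35.25 - 15.5 = 19.75
Step 4: Q3 = 35.25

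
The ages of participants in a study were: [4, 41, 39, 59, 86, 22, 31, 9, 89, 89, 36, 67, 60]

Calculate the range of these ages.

85

Step 1: Identify the maximum value: max = 89
Step 2: Identify the minimum value: min = 4
Step 3: Range = max - min = 89 - 4 = 85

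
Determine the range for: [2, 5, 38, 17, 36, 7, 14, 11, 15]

36

Step 1: Identify the maximum value: max = 38
Step 2: Identify the minimum value: min = 2
Step 3: Range = max - min = 38 - 2 = 36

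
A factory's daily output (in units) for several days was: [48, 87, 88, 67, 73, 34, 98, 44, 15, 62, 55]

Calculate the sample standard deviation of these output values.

25.0878

Step 1: Compute the mean: 61
Step 2: Sum of squared deviations from the mean: 6294
Step 3: Sample variance = 6294 / 10 = 629.4
Step 4: Standard deviation = sqrt(629.4) = 25.0878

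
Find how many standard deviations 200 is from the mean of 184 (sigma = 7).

2.2857

Step 1: Recall the z-score formula: z = (x - mu) / sigma
Step 2: Substitute values: z = (200 - 184) / 7
Step 3: z = 16 / 7 = 2.2857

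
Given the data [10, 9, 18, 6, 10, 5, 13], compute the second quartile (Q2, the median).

10

Step 1: Sort the data: [5, 6, 9, 10, 10, 13, 18]
Step 2: n = 7
Step 3: Q2 is the median. Since n is odd, it is the middle value at position 4: 10
Step 4: Q2 = 10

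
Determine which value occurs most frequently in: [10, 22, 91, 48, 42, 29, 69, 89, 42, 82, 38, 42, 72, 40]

42

Step 1: Count the frequency of each value:
  10: appears 1 time(s)
  22: appears 1 time(s)
  29: appears 1 time(s)
  38: appears 1 time(s)
  40: appears 1 time(s)
  42: appears 3 time(s)
  48: appears 1 time(s)
  69: appears 1 time(s)
  72: appears 1 time(s)
  82: appears 1 time(s)
  89: appears 1 time(s)
  91: appears 1 time(s)
Step 2: The value 42 appears most frequently (3 times).
Step 3: Mode = 42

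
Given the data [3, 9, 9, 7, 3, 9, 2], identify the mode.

9

Step 1: Count the frequency of each value:
  2: appears 1 time(s)
  3: appears 2 time(s)
  7: appears 1 time(s)
  9: appears 3 time(s)
Step 2: The value 9 appears most frequently (3 times).
Step 3: Mode = 9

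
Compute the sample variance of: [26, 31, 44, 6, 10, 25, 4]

217.4762

Step 1: Compute the mean: (26 + 31 + 44 + 6 + 10 + 25 + 4) / 7 = 20.8571
Step 2: Compute squared deviations from the mean:
  (26 - 20.8571)^2 = 26.449
  (31 - 20.8571)^2 = 102.8776
  (44 - 20.8571)^2 = 535.5918
  (6 - 20.8571)^2 = 220.7347
  (10 - 20.8571)^2 = 117.8776
  (25 - 20.8571)^2 = 17.1633
  (4 - 20.8571)^2 = 284.1633
Step 3: Sum of squared deviations = 1304.8571
Step 4: Sample variance = 1304.8571 / 6 = 217.4762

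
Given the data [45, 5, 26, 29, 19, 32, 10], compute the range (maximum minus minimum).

40

Step 1: Identify the maximum value: max = 45
Step 2: Identify the minimum value: min = 5
Step 3: Range = max - min = 45 - 5 = 40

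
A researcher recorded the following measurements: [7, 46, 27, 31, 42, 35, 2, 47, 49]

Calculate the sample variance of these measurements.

296.1944

Step 1: Compute the mean: (7 + 46 + 27 + 31 + 42 + 35 + 2 + 47 + 49) / 9 = 31.7778
Step 2: Compute squared deviations from the mean:
  (7 - 31.7778)^2 = 613.9383
  (46 - 31.7778)^2 = 202.2716
  (27 - 31.7778)^2 = 22.8272
  (31 - 31.7778)^2 = 0.6049
  (42 - 31.7778)^2 = 104.4938
  (35 - 31.7778)^2 = 10.3827
  (2 - 31.7778)^2 = 886.716
  (47 - 31.7778)^2 = 231.716
  (49 - 31.7778)^2 = 296.6049
Step 3: Sum of squared deviations = 2369.5556
Step 4: Sample variance = 2369.5556 / 8 = 296.1944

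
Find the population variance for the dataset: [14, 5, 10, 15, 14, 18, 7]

18.6939

Step 1: Compute the mean: (14 + 5 + 10 + 15 + 14 + 18 + 7) / 7 = 11.8571
Step 2: Compute squared deviations from the mean:
  (14 - 11.8571)^2 = 4.5918
  (5 - 11.8571)^2 = 47.0204
  (10 - 11.8571)^2 = 3.449
  (15 - 11.8571)^2 = 9.8776
  (14 - 11.8571)^2 = 4.5918
  (18 - 11.8571)^2 = 37.7347
  (7 - 11.8571)^2 = 23.5918
Step 3: Sum of squared deviations = 130.8571
Step 4: Population variance = 130.8571 / 7 = 18.6939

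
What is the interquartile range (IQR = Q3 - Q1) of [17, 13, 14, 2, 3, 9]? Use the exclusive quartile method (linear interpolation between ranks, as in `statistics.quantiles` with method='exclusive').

12

Step 1: Sort the data: [2, 3, 9, 13, 14, 17]
Step 2: n = 6
Step 3: Using the exclusive quartile method:
  Q1 = 2.75
  Q2 (median) = 11
  Q3 = 14.75
  IQR = Q3 - Q1 = 14.75 - 2.75 = 12
Step 4: IQR = 12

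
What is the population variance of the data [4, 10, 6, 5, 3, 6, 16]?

17.2653

Step 1: Compute the mean: (4 + 10 + 6 + 5 + 3 + 6 + 16) / 7 = 7.1429
Step 2: Compute squared deviations from the mean:
  (4 - 7.1429)^2 = 9.8776
  (10 - 7.1429)^2 = 8.1633
  (6 - 7.1429)^2 = 1.3061
  (5 - 7.1429)^2 = 4.5918
  (3 - 7.1429)^2 = 17.1633
  (6 - 7.1429)^2 = 1.3061
  (16 - 7.1429)^2 = 78.449
Step 3: Sum of squared deviations = 120.8571
Step 4: Population variance = 120.8571 / 7 = 17.2653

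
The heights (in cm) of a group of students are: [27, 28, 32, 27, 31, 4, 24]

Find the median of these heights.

27

Step 1: Sort the data in ascending order: [4, 24, 27, 27, 28, 31, 32]
Step 2: The number of values is n = 7.
Step 3: Since n is odd, the median is the middle value at position 4: 27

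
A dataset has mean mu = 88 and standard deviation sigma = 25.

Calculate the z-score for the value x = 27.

-2.44

Step 1: Recall the z-score formula: z = (x - mu) / sigma
Step 2: Substitute values: z = (27 - 88) / 25
Step 3: z = -61 / 25 = -2.44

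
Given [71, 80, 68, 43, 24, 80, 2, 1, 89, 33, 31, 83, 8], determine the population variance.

993.3609

Step 1: Compute the mean: (71 + 80 + 68 + 43 + 24 + 80 + 2 + 1 + 89 + 33 + 31 + 83 + 8) / 13 = 47.1538
Step 2: Compute squared deviations from the mean:
  (71 - 47.1538)^2 = 568.6391
  (80 - 47.1538)^2 = 1078.8698
  (68 - 47.1538)^2 = 434.5621
  (43 - 47.1538)^2 = 17.2544
  (24 - 47.1538)^2 = 536.1006
  (80 - 47.1538)^2 = 1078.8698
  (2 - 47.1538)^2 = 2038.8698
  (1 - 47.1538)^2 = 2130.1775
  (89 - 47.1538)^2 = 1751.1006
  (33 - 47.1538)^2 = 200.3314
  (31 - 47.1538)^2 = 260.9467
  (83 - 47.1538)^2 = 1284.9467
  (8 - 47.1538)^2 = 1533.0237
Step 3: Sum of squared deviations = 12913.6923
Step 4: Population variance = 12913.6923 / 13 = 993.3609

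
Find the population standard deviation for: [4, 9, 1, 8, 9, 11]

3.4157

Step 1: Compute the mean: 7
Step 2: Sum of squared deviations from the mean: 70
Step 3: Population variance = 70 / 6 = 11.6667
Step 4: Standard deviation = sqrt(11.6667) = 3.4157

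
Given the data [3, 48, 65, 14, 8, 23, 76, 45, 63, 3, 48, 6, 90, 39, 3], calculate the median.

39

Step 1: Sort the data in ascending order: [3, 3, 3, 6, 8, 14, 23, 39, 45, 48, 48, 63, 65, 76, 90]
Step 2: The number of values is n = 15.
Step 3: Since n is odd, the median is the middle value at position 8: 39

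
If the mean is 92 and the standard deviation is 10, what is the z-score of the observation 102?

1

Step 1: Recall the z-score formula: z = (x - mu) / sigma
Step 2: Substitute values: z = (102 - 92) / 10
Step 3: z = 10 / 10 = 1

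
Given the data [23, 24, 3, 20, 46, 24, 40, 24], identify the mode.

24

Step 1: Count the frequency of each value:
  3: appears 1 time(s)
  20: appears 1 time(s)
  23: appears 1 time(s)
  24: appears 3 time(s)
  40: appears 1 time(s)
  46: appears 1 time(s)
Step 2: The value 24 appears most frequently (3 times).
Step 3: Mode = 24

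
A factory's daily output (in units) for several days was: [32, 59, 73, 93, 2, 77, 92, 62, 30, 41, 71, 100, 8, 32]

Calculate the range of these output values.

98

Step 1: Identify the maximum value: max = 100
Step 2: Identify the minimum value: min = 2
Step 3: Range = max - min = 100 - 2 = 98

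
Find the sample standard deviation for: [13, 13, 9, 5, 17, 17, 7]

4.7208

Step 1: Compute the mean: 11.5714
Step 2: Sum of squared deviations from the mean: 133.7143
Step 3: Sample variance = 133.7143 / 6 = 22.2857
Step 4: Standard deviation = sqrt(22.2857) = 4.7208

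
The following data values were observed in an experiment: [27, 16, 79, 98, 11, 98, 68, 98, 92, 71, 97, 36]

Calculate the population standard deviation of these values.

32.7273

Step 1: Compute the mean: 65.9167
Step 2: Sum of squared deviations from the mean: 12852.9167
Step 3: Population variance = 12852.9167 / 12 = 1071.0764
Step 4: Standard deviation = sqrt(1071.0764) = 32.7273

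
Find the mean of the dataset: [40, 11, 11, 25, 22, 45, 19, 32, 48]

28.1111

Step 1: Sum all values: 40 + 11 + 11 + 25 + 22 + 45 + 19 + 32 + 48 = 253
Step 2: Count the number of values: n = 9
Step 3: Mean = sum / n = 253 / 9 = 28.1111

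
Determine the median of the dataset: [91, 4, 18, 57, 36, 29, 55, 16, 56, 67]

45.5

Step 1: Sort the data in ascending order: [4, 16, 18, 29, 36, 55, 56, 57, 67, 91]
Step 2: The number of values is n = 10.
Step 3: Since n is even, the median is the average of positions 5 and 6:
  Median = (36 + 55) / 2 = 45.5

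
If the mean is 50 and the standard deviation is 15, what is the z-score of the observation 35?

-1

Step 1: Recall the z-score formula: z = (x - mu) / sigma
Step 2: Substitute values: z = (35 - 50) / 15
Step 3: z = -15 / 15 = -1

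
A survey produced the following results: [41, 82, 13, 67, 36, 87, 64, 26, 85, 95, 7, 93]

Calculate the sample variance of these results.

1025.4545

Step 1: Compute the mean: (41 + 82 + 13 + 67 + 36 + 87 + 64 + 26 + 85 + 95 + 7 + 93) / 12 = 58
Step 2: Compute squared deviations from the mean:
  (41 - 58)^2 = 289
  (82 - 58)^2 = 576
  (13 - 58)^2 = 2025
  (67 - 58)^2 = 81
  (36 - 58)^2 = 484
  (87 - 58)^2 = 841
  (64 - 58)^2 = 36
  (26 - 58)^2 = 1024
  (85 - 58)^2 = 729
  (95 - 58)^2 = 1369
  (7 - 58)^2 = 2601
  (93 - 58)^2 = 1225
Step 3: Sum of squared deviations = 11280
Step 4: Sample variance = 11280 / 11 = 1025.4545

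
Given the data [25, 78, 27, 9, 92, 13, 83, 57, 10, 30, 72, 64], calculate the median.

43.5

Step 1: Sort the data in ascending order: [9, 10, 13, 25, 27, 30, 57, 64, 72, 78, 83, 92]
Step 2: The number of values is n = 12.
Step 3: Since n is even, the median is the average of positions 6 and 7:
  Median = (30 + 57) / 2 = 43.5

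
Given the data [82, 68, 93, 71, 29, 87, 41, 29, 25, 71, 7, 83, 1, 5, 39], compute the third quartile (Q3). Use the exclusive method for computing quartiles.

82

Step 1: Sort the data: [1, 5, 7, 25, 29, 29, 39, 41, 68, 71, 71, 82, 83, 87, 93]
Step 2: n = 15
Step 3: Using the exclusive quartile method:
  Q1 = 25
  Q2 (median) = 41
  Q3 = 82
  IQR = Q3 - Q1 = 82 - 25 = 57
Step 4: Q3 = 82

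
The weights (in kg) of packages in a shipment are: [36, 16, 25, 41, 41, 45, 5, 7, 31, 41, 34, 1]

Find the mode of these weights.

41

Step 1: Count the frequency of each value:
  1: appears 1 time(s)
  5: appears 1 time(s)
  7: appears 1 time(s)
  16: appears 1 time(s)
  25: appears 1 time(s)
  31: appears 1 time(s)
  34: appears 1 time(s)
  36: appears 1 time(s)
  41: appears 3 time(s)
  45: appears 1 time(s)
Step 2: The value 41 appears most frequently (3 times).
Step 3: Mode = 41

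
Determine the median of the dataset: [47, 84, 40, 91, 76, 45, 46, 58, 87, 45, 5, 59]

52.5

Step 1: Sort the data in ascending order: [5, 40, 45, 45, 46, 47, 58, 59, 76, 84, 87, 91]
Step 2: The number of values is n = 12.
Step 3: Since n is even, the median is the average of positions 6 and 7:
  Median = (47 + 58) / 2 = 52.5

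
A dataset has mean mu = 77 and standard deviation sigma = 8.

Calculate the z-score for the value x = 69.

-1

Step 1: Recall the z-score formula: z = (x - mu) / sigma
Step 2: Substitute values: z = (69 - 77) / 8
Step 3: z = -8 / 8 = -1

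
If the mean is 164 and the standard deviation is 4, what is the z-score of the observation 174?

2.5

Step 1: Recall the z-score formula: z = (x - mu) / sigma
Step 2: Substitute values: z = (174 - 164) / 4
Step 3: z = 10 / 4 = 2.5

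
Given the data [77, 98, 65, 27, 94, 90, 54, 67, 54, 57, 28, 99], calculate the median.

66

Step 1: Sort the data in ascending order: [27, 28, 54, 54, 57, 65, 67, 77, 90, 94, 98, 99]
Step 2: The number of values is n = 12.
Step 3: Since n is even, the median is the average of positions 6 and 7:
  Median = (65 + 67) / 2 = 66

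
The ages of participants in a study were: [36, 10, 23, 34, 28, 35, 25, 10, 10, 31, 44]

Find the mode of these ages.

10

Step 1: Count the frequency of each value:
  10: appears 3 time(s)
  23: appears 1 time(s)
  25: appears 1 time(s)
  28: appears 1 time(s)
  31: appears 1 time(s)
  34: appears 1 time(s)
  35: appears 1 time(s)
  36: appears 1 time(s)
  44: appears 1 time(s)
Step 2: The value 10 appears most frequently (3 times).
Step 3: Mode = 10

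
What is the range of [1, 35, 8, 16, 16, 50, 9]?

49

Step 1: Identify the maximum value: max = 50
Step 2: Identify the minimum value: min = 1
Step 3: Range = max - min = 50 - 1 = 49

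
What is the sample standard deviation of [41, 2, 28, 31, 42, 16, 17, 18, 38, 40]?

13.5569

Step 1: Compute the mean: 27.3
Step 2: Sum of squared deviations from the mean: 1654.1
Step 3: Sample variance = 1654.1 / 9 = 183.7889
Step 4: Standard deviation = sqrt(183.7889) = 13.5569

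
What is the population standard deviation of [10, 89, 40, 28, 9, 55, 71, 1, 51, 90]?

30.8875

Step 1: Compute the mean: 44.4
Step 2: Sum of squared deviations from the mean: 9540.4
Step 3: Population variance = 9540.4 / 10 = 954.04
Step 4: Standard deviation = sqrt(954.04) = 30.8875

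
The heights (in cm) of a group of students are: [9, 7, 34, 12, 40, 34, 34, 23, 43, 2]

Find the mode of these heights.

34

Step 1: Count the frequency of each value:
  2: appears 1 time(s)
  7: appears 1 time(s)
  9: appears 1 time(s)
  12: appears 1 time(s)
  23: appears 1 time(s)
  34: appears 3 time(s)
  40: appears 1 time(s)
  43: appears 1 time(s)
Step 2: The value 34 appears most frequently (3 times).
Step 3: Mode = 34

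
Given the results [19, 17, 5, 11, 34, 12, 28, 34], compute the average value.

20

Step 1: Sum all values: 19 + 17 + 5 + 11 + 34 + 12 + 28 + 34 = 160
Step 2: Count the number of values: n = 8
Step 3: Mean = sum / n = 160 / 8 = 20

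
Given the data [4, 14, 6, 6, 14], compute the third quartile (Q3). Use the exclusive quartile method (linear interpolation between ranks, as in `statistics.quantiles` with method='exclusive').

14

Step 1: Sort the data: [4, 6, 6, 14, 14]
Step 2: n = 5
Step 3: Using the exclusive quartile method:
  Q1 = 5
  Q2 (median) = 6
  Q3 = 14
  IQR = Q3 - Q1 = 14 - 5 = 9
Step 4: Q3 = 14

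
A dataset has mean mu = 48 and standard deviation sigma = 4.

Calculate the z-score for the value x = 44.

-1

Step 1: Recall the z-score formula: z = (x - mu) / sigma
Step 2: Substitute values: z = (44 - 48) / 4
Step 3: z = -4 / 4 = -1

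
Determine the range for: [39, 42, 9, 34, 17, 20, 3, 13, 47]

44

Step 1: Identify the maximum value: max = 47
Step 2: Identify the minimum value: min = 3
Step 3: Range = max - min = 47 - 3 = 44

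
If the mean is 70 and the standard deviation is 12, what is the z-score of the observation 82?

1

Step 1: Recall the z-score formula: z = (x - mu) / sigma
Step 2: Substitute values: z = (82 - 70) / 12
Step 3: z = 12 / 12 = 1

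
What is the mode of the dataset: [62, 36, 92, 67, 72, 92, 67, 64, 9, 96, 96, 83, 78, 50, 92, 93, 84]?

92

Step 1: Count the frequency of each value:
  9: appears 1 time(s)
  36: appears 1 time(s)
  50: appears 1 time(s)
  62: appears 1 time(s)
  64: appears 1 time(s)
  67: appears 2 time(s)
  72: appears 1 time(s)
  78: appears 1 time(s)
  83: appears 1 time(s)
  84: appears 1 time(s)
  92: appears 3 time(s)
  93: appears 1 time(s)
  96: appears 2 time(s)
Step 2: The value 92 appears most frequently (3 times).
Step 3: Mode = 92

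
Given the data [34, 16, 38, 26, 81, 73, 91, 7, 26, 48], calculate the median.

36

Step 1: Sort the data in ascending order: [7, 16, 26, 26, 34, 38, 48, 73, 81, 91]
Step 2: The number of values is n = 10.
Step 3: Since n is even, the median is the average of positions 5 and 6:
  Median = (34 + 38) / 2 = 36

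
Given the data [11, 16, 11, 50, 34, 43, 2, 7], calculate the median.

13.5

Step 1: Sort the data in ascending order: [2, 7, 11, 11, 16, 34, 43, 50]
Step 2: The number of values is n = 8.
Step 3: Since n is even, the median is the average of positions 4 and 5:
  Median = (11 + 16) / 2 = 13.5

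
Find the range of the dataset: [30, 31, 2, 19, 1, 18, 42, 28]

41

Step 1: Identify the maximum value: max = 42
Step 2: Identify the minimum value: min = 1
Step 3: Range = max - min = 42 - 1 = 41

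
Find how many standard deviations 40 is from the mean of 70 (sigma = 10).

-3

Step 1: Recall the z-score formula: z = (x - mu) / sigma
Step 2: Substitute values: z = (40 - 70) / 10
Step 3: z = -30 / 10 = -3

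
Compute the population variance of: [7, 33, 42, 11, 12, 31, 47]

221.8367

Step 1: Compute the mean: (7 + 33 + 42 + 11 + 12 + 31 + 47) / 7 = 26.1429
Step 2: Compute squared deviations from the mean:
  (7 - 26.1429)^2 = 366.449
  (33 - 26.1429)^2 = 47.0204
  (42 - 26.1429)^2 = 251.449
  (11 - 26.1429)^2 = 229.3061
  (12 - 26.1429)^2 = 200.0204
  (31 - 26.1429)^2 = 23.5918
  (47 - 26.1429)^2 = 435.0204
Step 3: Sum of squared deviations = 1552.8571
Step 4: Population variance = 1552.8571 / 7 = 221.8367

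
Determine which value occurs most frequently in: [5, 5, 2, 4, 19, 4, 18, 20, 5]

5

Step 1: Count the frequency of each value:
  2: appears 1 time(s)
  4: appears 2 time(s)
  5: appears 3 time(s)
  18: appears 1 time(s)
  19: appears 1 time(s)
  20: appears 1 time(s)
Step 2: The value 5 appears most frequently (3 times).
Step 3: Mode = 5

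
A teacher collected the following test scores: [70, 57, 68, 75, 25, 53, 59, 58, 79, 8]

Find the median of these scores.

58.5

Step 1: Sort the data in ascending order: [8, 25, 53, 57, 58, 59, 68, 70, 75, 79]
Step 2: The number of values is n = 10.
Step 3: Since n is even, the median is the average of positions 5 and 6:
  Median = (58 + 59) / 2 = 58.5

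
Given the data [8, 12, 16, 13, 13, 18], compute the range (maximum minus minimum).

10

Step 1: Identify the maximum value: max = 18
Step 2: Identify the minimum value: min = 8
Step 3: Range = max - min = 18 - 8 = 10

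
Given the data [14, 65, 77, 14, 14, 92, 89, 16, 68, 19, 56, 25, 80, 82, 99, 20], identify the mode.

14

Step 1: Count the frequency of each value:
  14: appears 3 time(s)
  16: appears 1 time(s)
  19: appears 1 time(s)
  20: appears 1 time(s)
  25: appears 1 time(s)
  56: appears 1 time(s)
  65: appears 1 time(s)
  68: appears 1 time(s)
  77: appears 1 time(s)
  80: appears 1 time(s)
  82: appears 1 time(s)
  89: appears 1 time(s)
  92: appears 1 time(s)
  99: appears 1 time(s)
Step 2: The value 14 appears most frequently (3 times).
Step 3: Mode = 14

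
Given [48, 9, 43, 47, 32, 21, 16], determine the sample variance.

249.8095

Step 1: Compute the mean: (48 + 9 + 43 + 47 + 32 + 21 + 16) / 7 = 30.8571
Step 2: Compute squared deviations from the mean:
  (48 - 30.8571)^2 = 293.8776
  (9 - 30.8571)^2 = 477.7347
  (43 - 30.8571)^2 = 147.449
  (47 - 30.8571)^2 = 260.5918
  (32 - 30.8571)^2 = 1.3061
  (21 - 30.8571)^2 = 97.1633
  (16 - 30.8571)^2 = 220.7347
Step 3: Sum of squared deviations = 1498.8571
Step 4: Sample variance = 1498.8571 / 6 = 249.8095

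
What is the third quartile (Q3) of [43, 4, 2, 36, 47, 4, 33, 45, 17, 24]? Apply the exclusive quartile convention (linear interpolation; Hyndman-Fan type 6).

43.5

Step 1: Sort the data: [2, 4, 4, 17, 24, 33, 36, 43, 45, 47]
Step 2: n = 10
Step 3: Using the exclusive quartile method:
  Q1 = 4
  Q2 (median) = 28.5
  Q3 = 43.5
  IQR = Q3 - Q1 = 43.5 - 4 = 39.5
Step 4: Q3 = 43.5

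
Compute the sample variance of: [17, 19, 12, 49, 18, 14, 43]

222.9524

Step 1: Compute the mean: (17 + 19 + 12 + 49 + 18 + 14 + 43) / 7 = 24.5714
Step 2: Compute squared deviations from the mean:
  (17 - 24.5714)^2 = 57.3265
  (19 - 24.5714)^2 = 31.0408
  (12 - 24.5714)^2 = 158.0408
  (49 - 24.5714)^2 = 596.7551
  (18 - 24.5714)^2 = 43.1837
  (14 - 24.5714)^2 = 111.7551
  (43 - 24.5714)^2 = 339.6122
Step 3: Sum of squared deviations = 1337.7143
Step 4: Sample variance = 1337.7143 / 6 = 222.9524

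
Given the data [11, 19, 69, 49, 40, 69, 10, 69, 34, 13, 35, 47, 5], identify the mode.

69

Step 1: Count the frequency of each value:
  5: appears 1 time(s)
  10: appears 1 time(s)
  11: appears 1 time(s)
  13: appears 1 time(s)
  19: appears 1 time(s)
  34: appears 1 time(s)
  35: appears 1 time(s)
  40: appears 1 time(s)
  47: appears 1 time(s)
  49: appears 1 time(s)
  69: appears 3 time(s)
Step 2: The value 69 appears most frequently (3 times).
Step 3: Mode = 69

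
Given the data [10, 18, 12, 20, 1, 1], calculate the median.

11

Step 1: Sort the data in ascending order: [1, 1, 10, 12, 18, 20]
Step 2: The number of values is n = 6.
Step 3: Since n is even, the median is the average of positions 3 and 4:
  Median = (10 + 12) / 2 = 11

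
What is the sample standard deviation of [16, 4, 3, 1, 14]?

6.8775

Step 1: Compute the mean: 7.6
Step 2: Sum of squared deviations from the mean: 189.2
Step 3: Sample variance = 189.2 / 4 = 47.3
Step 4: Standard deviation = sqrt(47.3) = 6.8775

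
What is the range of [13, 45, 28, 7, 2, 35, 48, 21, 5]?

46

Step 1: Identify the maximum value: max = 48
Step 2: Identify the minimum value: min = 2
Step 3: Range = max - min = 48 - 2 = 46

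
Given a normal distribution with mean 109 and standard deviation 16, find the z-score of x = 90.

-1.1875

Step 1: Recall the z-score formula: z = (x - mu) / sigma
Step 2: Substitute values: z = (90 - 109) / 16
Step 3: z = -19 / 16 = -1.1875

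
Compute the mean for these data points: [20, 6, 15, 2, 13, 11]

11.1667

Step 1: Sum all values: 20 + 6 + 15 + 2 + 13 + 11 = 67
Step 2: Count the number of values: n = 6
Step 3: Mean = sum / n = 67 / 6 = 11.1667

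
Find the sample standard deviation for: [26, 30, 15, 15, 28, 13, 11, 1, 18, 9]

9.1311

Step 1: Compute the mean: 16.6
Step 2: Sum of squared deviations from the mean: 750.4
Step 3: Sample variance = 750.4 / 9 = 83.3778
Step 4: Standard deviation = sqrt(83.3778) = 9.1311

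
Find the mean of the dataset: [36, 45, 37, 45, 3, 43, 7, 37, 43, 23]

31.9

Step 1: Sum all values: 36 + 45 + 37 + 45 + 3 + 43 + 7 + 37 + 43 + 23 = 319
Step 2: Count the number of values: n = 10
Step 3: Mean = sum / n = 319 / 10 = 31.9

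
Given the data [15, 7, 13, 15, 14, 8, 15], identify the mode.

15

Step 1: Count the frequency of each value:
  7: appears 1 time(s)
  8: appears 1 time(s)
  13: appears 1 time(s)
  14: appears 1 time(s)
  15: appears 3 time(s)
Step 2: The value 15 appears most frequently (3 times).
Step 3: Mode = 15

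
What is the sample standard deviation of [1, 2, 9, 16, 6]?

6.0581

Step 1: Compute the mean: 6.8
Step 2: Sum of squared deviations from the mean: 146.8
Step 3: Sample variance = 146.8 / 4 = 36.7
Step 4: Standard deviation = sqrt(36.7) = 6.0581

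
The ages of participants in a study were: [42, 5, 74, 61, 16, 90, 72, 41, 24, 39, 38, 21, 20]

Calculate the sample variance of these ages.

659.0256

Step 1: Compute the mean: (42 + 5 + 74 + 61 + 16 + 90 + 72 + 41 + 24 + 39 + 38 + 21 + 20) / 13 = 41.7692
Step 2: Compute squared deviations from the mean:
  (42 - 41.7692)^2 = 0.0533
  (5 - 41.7692)^2 = 1351.9763
  (74 - 41.7692)^2 = 1038.8225
  (61 - 41.7692)^2 = 369.8225
  (16 - 41.7692)^2 = 664.0533
  (90 - 41.7692)^2 = 2326.2071
  (72 - 41.7692)^2 = 913.8994
  (41 - 41.7692)^2 = 0.5917
  (24 - 41.7692)^2 = 315.7456
  (39 - 41.7692)^2 = 7.6686
  (38 - 41.7692)^2 = 14.2071
  (21 - 41.7692)^2 = 431.3609
  (20 - 41.7692)^2 = 473.8994
Step 3: Sum of squared deviations = 7908.3077
Step 4: Sample variance = 7908.3077 / 12 = 659.0256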